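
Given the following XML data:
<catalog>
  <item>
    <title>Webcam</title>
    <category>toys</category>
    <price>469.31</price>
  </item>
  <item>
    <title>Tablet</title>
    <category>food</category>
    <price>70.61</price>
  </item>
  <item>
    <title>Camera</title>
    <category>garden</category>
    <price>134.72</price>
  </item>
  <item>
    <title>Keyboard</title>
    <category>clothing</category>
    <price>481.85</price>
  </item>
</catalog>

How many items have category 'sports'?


Scanning <item> elements for <category>sports</category>:
Count: 0

ANSWER: 0


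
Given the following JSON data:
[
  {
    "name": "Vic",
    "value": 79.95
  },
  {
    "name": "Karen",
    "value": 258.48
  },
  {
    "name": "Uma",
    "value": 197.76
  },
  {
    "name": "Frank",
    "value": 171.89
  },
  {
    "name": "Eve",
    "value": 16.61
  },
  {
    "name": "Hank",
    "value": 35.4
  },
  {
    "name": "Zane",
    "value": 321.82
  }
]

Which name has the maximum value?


Comparing values:
  Vic: 79.95
  Karen: 258.48
  Uma: 197.76
  Frank: 171.89
  Eve: 16.61
  Hank: 35.4
  Zane: 321.82
Maximum: Zane (321.82)

ANSWER: Zane


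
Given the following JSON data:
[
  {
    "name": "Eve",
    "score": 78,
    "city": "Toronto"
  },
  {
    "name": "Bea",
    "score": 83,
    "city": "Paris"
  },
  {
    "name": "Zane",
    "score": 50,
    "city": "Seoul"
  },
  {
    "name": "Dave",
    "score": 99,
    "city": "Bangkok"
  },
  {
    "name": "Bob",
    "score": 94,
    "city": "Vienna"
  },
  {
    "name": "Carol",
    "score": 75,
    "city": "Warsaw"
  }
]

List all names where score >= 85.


Filtering records where score >= 85:
  Eve (score=78) -> no
  Bea (score=83) -> no
  Zane (score=50) -> no
  Dave (score=99) -> YES
  Bob (score=94) -> YES
  Carol (score=75) -> no


ANSWER: Dave, Bob


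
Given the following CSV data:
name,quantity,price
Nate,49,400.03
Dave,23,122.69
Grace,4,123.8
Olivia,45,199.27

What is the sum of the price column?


Values in 'price' column:
  Row 1: 400.03
  Row 2: 122.69
  Row 3: 123.8
  Row 4: 199.27
Sum = 400.03 + 122.69 + 123.8 + 199.27 = 845.79

ANSWER: 845.79


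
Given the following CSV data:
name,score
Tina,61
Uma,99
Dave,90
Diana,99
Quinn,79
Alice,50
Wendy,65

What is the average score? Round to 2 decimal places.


Scores: 61, 99, 90, 99, 79, 50, 65
Sum = 543
Count = 7
Average = 543 / 7 = 77.57

ANSWER: 77.57


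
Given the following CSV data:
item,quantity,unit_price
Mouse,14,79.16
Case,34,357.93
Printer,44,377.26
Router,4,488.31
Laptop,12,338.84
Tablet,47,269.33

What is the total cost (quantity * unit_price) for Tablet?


Row: Tablet
quantity = 47
unit_price = 269.33
total = 47 * 269.33 = 12658.51

ANSWER: 12658.51


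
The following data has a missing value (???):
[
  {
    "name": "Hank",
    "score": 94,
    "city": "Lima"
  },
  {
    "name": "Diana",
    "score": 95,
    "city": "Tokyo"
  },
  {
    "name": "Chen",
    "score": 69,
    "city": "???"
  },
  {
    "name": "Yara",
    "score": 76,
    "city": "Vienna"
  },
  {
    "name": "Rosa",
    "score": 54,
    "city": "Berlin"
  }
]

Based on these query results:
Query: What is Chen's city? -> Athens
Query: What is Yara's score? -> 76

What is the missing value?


The missing value is Chen's city
From query: Chen's city = Athens

ANSWER: Athens


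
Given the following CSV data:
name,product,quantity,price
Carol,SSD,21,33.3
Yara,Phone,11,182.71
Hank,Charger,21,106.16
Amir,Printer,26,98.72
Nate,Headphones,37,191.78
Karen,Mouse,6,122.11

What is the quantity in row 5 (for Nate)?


Row 5: Nate
Column 'quantity' = 37

ANSWER: 37


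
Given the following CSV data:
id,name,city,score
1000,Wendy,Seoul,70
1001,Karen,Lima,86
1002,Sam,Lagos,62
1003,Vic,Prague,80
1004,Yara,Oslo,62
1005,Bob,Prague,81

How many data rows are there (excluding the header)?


Counting rows (excluding header):
Header: id,name,city,score
Data rows: 6

ANSWER: 6


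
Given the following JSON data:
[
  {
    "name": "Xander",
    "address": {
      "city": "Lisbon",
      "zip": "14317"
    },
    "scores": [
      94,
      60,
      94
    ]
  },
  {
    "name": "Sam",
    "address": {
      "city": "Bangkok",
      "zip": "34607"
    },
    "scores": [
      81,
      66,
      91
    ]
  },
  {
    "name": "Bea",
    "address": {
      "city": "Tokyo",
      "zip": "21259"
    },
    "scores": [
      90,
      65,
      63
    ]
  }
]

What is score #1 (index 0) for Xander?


Path: records[0].scores[0]
Value: 94

ANSWER: 94


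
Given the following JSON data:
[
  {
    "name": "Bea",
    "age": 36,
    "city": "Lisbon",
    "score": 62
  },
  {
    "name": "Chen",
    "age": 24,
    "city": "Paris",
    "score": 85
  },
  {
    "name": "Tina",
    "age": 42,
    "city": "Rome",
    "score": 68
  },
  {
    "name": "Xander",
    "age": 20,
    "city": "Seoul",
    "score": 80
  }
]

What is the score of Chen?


Looking up record where name = Chen
Record index: 1
Field 'score' = 85

ANSWER: 85


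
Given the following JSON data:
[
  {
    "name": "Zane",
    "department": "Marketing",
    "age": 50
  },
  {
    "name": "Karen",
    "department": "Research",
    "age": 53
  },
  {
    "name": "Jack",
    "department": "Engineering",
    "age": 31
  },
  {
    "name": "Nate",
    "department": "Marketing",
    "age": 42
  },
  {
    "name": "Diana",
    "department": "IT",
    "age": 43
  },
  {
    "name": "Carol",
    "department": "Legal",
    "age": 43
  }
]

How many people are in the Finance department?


Scanning records for department = Finance
  No matches found
Count: 0

ANSWER: 0


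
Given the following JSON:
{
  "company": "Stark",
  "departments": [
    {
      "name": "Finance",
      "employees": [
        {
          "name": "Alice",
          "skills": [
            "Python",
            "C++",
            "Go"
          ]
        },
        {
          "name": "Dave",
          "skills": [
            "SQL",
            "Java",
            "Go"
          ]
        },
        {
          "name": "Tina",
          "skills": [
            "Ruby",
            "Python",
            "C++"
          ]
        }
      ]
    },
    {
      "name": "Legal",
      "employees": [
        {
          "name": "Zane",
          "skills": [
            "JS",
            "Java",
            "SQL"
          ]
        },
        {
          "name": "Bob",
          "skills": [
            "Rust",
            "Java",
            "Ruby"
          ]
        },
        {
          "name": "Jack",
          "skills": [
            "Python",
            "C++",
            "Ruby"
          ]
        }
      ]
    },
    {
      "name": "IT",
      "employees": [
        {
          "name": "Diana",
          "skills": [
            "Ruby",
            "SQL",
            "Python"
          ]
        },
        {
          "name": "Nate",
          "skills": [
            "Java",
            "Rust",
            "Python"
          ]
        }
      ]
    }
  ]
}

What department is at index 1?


Path: departments[1].name
Value: Legal

ANSWER: Legal


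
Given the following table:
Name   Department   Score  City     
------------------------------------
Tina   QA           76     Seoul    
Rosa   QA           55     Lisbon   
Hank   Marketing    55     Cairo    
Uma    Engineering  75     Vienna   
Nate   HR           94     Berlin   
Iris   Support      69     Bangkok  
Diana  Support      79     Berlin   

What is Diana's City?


Row 7: Diana
City = Berlin

ANSWER: Berlin


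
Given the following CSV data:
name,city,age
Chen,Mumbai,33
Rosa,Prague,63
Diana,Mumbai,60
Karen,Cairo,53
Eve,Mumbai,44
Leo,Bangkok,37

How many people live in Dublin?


Scanning city column for 'Dublin':
Total matches: 0

ANSWER: 0


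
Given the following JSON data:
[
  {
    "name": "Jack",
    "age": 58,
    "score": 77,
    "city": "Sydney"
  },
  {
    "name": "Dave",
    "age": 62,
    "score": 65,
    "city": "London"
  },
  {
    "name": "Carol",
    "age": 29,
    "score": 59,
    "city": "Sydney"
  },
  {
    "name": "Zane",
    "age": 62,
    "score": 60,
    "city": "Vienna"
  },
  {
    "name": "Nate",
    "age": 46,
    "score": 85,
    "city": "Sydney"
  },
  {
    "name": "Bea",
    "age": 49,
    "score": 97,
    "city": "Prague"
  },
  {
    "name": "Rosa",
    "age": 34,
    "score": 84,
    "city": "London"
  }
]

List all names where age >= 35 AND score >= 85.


Checking both conditions:
  Jack (age=58, score=77) -> no
  Dave (age=62, score=65) -> no
  Carol (age=29, score=59) -> no
  Zane (age=62, score=60) -> no
  Nate (age=46, score=85) -> YES
  Bea (age=49, score=97) -> YES
  Rosa (age=34, score=84) -> no


ANSWER: Nate, Bea


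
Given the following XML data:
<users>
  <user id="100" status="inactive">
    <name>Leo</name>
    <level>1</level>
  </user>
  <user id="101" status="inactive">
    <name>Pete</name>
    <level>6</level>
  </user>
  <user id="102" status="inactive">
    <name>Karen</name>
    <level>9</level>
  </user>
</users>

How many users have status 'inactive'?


Counting users with status='inactive':
  Leo (id=100) -> MATCH
  Pete (id=101) -> MATCH
  Karen (id=102) -> MATCH
Count: 3

ANSWER: 3


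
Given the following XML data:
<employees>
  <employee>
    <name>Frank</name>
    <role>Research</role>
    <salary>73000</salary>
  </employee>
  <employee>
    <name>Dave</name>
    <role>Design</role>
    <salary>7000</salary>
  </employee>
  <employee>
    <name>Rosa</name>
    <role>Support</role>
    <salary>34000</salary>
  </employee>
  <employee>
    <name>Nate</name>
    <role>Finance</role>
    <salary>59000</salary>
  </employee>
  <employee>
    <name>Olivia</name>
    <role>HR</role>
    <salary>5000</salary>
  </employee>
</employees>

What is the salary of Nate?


Searching for <employee> with <name>Nate</name>
Found at position 4
<salary>59000</salary>

ANSWER: 59000


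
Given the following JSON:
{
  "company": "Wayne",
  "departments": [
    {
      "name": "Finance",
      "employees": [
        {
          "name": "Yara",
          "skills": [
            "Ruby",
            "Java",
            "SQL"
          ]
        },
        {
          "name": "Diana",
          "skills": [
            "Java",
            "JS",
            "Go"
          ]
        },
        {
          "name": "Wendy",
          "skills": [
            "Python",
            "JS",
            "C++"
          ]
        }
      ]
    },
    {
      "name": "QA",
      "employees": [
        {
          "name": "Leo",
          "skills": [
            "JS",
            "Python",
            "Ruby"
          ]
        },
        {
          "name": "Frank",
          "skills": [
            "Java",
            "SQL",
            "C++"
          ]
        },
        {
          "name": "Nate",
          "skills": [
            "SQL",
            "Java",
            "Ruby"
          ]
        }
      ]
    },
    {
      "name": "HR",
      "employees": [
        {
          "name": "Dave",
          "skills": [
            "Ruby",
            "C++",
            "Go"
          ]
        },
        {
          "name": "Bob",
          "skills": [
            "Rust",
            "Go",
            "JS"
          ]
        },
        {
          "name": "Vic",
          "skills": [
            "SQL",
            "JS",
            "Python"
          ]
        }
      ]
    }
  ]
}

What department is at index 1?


Path: departments[1].name
Value: QA

ANSWER: QA


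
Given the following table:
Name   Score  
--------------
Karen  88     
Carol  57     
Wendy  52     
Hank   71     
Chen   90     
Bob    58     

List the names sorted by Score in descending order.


Sorting by Score (descending):
  Chen: 90
  Karen: 88
  Hank: 71
  Bob: 58
  Carol: 57
  Wendy: 52


ANSWER: Chen, Karen, Hank, Bob, Carol, Wendy


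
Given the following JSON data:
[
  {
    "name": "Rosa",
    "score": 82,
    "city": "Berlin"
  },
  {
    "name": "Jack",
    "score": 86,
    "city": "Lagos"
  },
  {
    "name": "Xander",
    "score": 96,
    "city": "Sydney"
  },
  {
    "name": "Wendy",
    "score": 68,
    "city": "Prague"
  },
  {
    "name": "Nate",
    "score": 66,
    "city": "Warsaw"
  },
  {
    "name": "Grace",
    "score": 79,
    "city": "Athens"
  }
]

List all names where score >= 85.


Filtering records where score >= 85:
  Rosa (score=82) -> no
  Jack (score=86) -> YES
  Xander (score=96) -> YES
  Wendy (score=68) -> no
  Nate (score=66) -> no
  Grace (score=79) -> no


ANSWER: Jack, Xander


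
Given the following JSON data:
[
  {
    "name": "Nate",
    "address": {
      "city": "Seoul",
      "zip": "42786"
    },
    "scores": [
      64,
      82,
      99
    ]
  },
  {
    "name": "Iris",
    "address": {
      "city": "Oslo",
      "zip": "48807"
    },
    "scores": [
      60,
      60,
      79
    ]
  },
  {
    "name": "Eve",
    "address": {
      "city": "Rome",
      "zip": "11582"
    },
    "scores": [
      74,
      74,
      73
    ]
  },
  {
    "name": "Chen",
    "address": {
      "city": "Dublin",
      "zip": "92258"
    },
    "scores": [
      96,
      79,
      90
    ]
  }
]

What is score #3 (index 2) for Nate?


Path: records[0].scores[2]
Value: 99

ANSWER: 99


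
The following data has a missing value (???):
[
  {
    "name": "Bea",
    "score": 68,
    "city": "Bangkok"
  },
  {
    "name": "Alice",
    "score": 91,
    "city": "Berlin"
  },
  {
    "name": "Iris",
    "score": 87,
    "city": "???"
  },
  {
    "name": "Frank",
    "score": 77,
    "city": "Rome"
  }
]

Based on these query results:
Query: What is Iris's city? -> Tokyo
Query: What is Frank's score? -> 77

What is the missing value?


The missing value is Iris's city
From query: Iris's city = Tokyo

ANSWER: Tokyo


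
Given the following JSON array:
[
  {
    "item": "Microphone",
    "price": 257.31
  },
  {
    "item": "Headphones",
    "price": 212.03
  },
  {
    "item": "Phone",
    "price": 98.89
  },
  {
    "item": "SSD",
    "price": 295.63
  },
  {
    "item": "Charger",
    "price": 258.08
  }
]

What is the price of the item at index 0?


Array index 0 -> Microphone
price = 257.31

ANSWER: 257.31


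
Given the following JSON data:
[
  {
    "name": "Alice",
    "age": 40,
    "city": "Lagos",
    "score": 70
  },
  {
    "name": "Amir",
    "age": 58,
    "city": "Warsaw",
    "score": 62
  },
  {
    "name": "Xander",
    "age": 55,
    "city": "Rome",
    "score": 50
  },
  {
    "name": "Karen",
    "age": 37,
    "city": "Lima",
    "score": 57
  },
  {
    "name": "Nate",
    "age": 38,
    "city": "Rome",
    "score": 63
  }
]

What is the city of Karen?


Looking up record where name = Karen
Record index: 3
Field 'city' = Lima

ANSWER: Lima


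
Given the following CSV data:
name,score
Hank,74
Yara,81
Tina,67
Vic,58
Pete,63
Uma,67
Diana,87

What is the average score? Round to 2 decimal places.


Scores: 74, 81, 67, 58, 63, 67, 87
Sum = 497
Count = 7
Average = 497 / 7 = 71.00

ANSWER: 71.00


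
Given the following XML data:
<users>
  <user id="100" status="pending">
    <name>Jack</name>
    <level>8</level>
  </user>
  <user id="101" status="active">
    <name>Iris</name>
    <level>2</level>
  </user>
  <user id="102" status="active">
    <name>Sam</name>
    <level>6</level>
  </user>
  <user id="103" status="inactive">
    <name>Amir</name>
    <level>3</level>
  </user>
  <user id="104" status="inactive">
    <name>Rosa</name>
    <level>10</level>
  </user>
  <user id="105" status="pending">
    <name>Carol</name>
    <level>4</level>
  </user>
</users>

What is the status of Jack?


Finding user with name = Jack
user id="100" status="pending"

ANSWER: pending


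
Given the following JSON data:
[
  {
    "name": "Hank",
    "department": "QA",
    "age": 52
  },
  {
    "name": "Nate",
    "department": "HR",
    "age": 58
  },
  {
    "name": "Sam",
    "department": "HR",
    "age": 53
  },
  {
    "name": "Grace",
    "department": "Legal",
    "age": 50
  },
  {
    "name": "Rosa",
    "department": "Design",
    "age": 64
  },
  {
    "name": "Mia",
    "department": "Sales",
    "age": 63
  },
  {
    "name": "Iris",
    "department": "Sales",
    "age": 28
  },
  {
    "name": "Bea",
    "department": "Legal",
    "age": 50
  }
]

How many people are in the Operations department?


Scanning records for department = Operations
  No matches found
Count: 0

ANSWER: 0


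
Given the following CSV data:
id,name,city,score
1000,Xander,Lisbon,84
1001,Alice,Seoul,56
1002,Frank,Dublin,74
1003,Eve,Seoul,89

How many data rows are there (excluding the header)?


Counting rows (excluding header):
Header: id,name,city,score
Data rows: 4

ANSWER: 4


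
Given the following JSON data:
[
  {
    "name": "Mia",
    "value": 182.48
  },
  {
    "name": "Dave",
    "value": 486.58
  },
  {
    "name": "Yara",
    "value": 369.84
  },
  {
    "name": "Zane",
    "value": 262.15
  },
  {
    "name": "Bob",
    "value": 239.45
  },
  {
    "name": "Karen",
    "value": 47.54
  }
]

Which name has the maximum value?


Comparing values:
  Mia: 182.48
  Dave: 486.58
  Yara: 369.84
  Zane: 262.15
  Bob: 239.45
  Karen: 47.54
Maximum: Dave (486.58)

ANSWER: Dave


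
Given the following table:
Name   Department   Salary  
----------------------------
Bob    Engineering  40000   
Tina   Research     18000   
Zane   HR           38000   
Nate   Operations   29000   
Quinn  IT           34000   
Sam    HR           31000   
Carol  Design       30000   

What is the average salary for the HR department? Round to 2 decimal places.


HR department members:
  Zane: 38000
  Sam: 31000
Sum = 69000
Count = 2
Average = 69000 / 2 = 34500.00

ANSWER: 34500.00


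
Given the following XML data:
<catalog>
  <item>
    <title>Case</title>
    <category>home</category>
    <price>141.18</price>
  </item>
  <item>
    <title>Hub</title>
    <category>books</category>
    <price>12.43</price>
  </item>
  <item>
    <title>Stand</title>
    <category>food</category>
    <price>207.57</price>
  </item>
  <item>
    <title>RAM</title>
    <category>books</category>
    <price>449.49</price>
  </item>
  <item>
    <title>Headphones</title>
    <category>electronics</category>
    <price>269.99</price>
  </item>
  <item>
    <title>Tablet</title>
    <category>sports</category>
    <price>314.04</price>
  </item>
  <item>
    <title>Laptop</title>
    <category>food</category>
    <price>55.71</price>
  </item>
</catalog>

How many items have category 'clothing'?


Scanning <item> elements for <category>clothing</category>:
Count: 0

ANSWER: 0


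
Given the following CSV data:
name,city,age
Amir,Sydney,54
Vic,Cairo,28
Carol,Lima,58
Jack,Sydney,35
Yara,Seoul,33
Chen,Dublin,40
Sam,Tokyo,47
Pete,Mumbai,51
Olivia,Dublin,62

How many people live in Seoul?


Scanning city column for 'Seoul':
  Row 5: Yara -> MATCH
Total matches: 1

ANSWER: 1


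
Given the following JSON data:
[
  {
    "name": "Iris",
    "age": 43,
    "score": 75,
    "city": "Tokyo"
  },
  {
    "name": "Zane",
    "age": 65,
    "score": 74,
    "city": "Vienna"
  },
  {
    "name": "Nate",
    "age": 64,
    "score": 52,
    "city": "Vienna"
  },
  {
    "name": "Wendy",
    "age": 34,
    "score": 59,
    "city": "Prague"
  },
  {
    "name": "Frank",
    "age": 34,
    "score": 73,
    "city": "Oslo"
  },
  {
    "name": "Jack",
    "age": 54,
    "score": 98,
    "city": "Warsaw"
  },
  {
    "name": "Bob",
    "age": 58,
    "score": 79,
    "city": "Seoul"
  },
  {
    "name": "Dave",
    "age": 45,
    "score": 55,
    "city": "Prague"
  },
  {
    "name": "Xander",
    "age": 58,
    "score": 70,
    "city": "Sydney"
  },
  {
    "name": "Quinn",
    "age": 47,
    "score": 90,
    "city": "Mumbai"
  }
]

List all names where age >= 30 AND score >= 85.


Checking both conditions:
  Iris (age=43, score=75) -> no
  Zane (age=65, score=74) -> no
  Nate (age=64, score=52) -> no
  Wendy (age=34, score=59) -> no
  Frank (age=34, score=73) -> no
  Jack (age=54, score=98) -> YES
  Bob (age=58, score=79) -> no
  Dave (age=45, score=55) -> no
  Xander (age=58, score=70) -> no
  Quinn (age=47, score=90) -> YES


ANSWER: Jack, Quinn


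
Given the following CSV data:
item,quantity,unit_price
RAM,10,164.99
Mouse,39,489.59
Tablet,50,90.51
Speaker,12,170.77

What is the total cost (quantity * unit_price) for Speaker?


Row: Speaker
quantity = 12
unit_price = 170.77
total = 12 * 170.77 = 2049.24

ANSWER: 2049.24


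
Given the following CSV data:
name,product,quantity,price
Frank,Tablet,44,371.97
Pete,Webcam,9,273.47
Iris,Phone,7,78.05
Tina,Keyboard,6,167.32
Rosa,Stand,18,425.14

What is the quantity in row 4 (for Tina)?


Row 4: Tina
Column 'quantity' = 6

ANSWER: 6


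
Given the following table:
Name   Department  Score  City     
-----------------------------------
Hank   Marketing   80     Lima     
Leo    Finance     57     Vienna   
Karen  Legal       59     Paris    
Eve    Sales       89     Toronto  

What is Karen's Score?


Row 3: Karen
Score = 59

ANSWER: 59


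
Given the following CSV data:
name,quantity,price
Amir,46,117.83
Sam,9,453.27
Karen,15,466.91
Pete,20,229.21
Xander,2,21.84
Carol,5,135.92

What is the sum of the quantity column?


Values in 'quantity' column:
  Row 1: 46
  Row 2: 9
  Row 3: 15
  Row 4: 20
  Row 5: 2
  Row 6: 5
Sum = 46 + 9 + 15 + 20 + 2 + 5 = 97

ANSWER: 97


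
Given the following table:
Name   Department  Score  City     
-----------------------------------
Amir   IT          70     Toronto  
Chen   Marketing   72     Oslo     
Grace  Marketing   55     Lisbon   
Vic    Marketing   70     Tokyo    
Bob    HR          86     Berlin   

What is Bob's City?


Row 5: Bob
City = Berlin

ANSWER: Berlin


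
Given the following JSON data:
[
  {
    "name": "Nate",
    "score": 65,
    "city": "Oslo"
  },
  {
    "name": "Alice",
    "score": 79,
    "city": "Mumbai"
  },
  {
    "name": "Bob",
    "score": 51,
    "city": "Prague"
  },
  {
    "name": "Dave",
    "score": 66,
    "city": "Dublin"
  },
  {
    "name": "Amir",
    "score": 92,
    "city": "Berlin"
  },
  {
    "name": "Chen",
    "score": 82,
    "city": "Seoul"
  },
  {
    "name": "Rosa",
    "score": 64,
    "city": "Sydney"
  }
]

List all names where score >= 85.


Filtering records where score >= 85:
  Nate (score=65) -> no
  Alice (score=79) -> no
  Bob (score=51) -> no
  Dave (score=66) -> no
  Amir (score=92) -> YES
  Chen (score=82) -> no
  Rosa (score=64) -> no


ANSWER: Amir


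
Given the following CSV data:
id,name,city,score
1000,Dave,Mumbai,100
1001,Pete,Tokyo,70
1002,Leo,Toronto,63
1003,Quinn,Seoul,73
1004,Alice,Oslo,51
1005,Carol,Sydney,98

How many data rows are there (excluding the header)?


Counting rows (excluding header):
Header: id,name,city,score
Data rows: 6

ANSWER: 6


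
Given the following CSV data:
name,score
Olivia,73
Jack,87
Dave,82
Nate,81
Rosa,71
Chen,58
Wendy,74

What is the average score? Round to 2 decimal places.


Scores: 73, 87, 82, 81, 71, 58, 74
Sum = 526
Count = 7
Average = 526 / 7 = 75.14

ANSWER: 75.14


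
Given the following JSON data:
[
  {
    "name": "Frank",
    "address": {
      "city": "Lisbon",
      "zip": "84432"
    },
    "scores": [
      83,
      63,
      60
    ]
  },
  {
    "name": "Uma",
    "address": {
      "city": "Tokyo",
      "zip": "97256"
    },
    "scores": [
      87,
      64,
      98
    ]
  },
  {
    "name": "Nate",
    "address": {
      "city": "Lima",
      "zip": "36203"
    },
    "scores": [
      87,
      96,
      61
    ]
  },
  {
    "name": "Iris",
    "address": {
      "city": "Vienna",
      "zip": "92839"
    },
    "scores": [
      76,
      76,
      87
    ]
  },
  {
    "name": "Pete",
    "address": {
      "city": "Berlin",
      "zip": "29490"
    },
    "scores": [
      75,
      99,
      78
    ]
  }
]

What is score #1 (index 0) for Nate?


Path: records[2].scores[0]
Value: 87

ANSWER: 87


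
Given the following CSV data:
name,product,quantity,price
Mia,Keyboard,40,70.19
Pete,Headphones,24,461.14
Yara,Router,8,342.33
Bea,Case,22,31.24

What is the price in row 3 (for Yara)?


Row 3: Yara
Column 'price' = 342.33

ANSWER: 342.33


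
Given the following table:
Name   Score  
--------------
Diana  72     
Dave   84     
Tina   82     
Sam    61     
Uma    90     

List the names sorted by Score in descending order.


Sorting by Score (descending):
  Uma: 90
  Dave: 84
  Tina: 82
  Diana: 72
  Sam: 61


ANSWER: Uma, Dave, Tina, Diana, Sam


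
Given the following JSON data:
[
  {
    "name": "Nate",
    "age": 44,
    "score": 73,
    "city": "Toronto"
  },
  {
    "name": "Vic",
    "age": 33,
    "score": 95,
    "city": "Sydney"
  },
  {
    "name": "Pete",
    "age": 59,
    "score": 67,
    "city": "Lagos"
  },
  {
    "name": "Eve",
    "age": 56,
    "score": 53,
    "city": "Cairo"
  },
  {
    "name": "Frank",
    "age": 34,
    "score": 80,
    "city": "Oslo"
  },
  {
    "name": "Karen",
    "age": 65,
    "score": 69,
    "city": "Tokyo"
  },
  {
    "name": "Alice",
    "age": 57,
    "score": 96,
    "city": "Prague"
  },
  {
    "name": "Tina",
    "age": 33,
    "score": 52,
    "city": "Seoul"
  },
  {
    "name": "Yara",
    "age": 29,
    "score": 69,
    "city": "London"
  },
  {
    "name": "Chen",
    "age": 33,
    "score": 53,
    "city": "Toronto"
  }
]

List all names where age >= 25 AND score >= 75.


Checking both conditions:
  Nate (age=44, score=73) -> no
  Vic (age=33, score=95) -> YES
  Pete (age=59, score=67) -> no
  Eve (age=56, score=53) -> no
  Frank (age=34, score=80) -> YES
  Karen (age=65, score=69) -> no
  Alice (age=57, score=96) -> YES
  Tina (age=33, score=52) -> no
  Yara (age=29, score=69) -> no
  Chen (age=33, score=53) -> no


ANSWER: Vic, Frank, Alice


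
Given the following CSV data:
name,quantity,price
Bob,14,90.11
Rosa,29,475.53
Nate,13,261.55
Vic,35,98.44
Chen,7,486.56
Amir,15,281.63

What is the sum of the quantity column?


Values in 'quantity' column:
  Row 1: 14
  Row 2: 29
  Row 3: 13
  Row 4: 35
  Row 5: 7
  Row 6: 15
Sum = 14 + 29 + 13 + 35 + 7 + 15 = 113

ANSWER: 113


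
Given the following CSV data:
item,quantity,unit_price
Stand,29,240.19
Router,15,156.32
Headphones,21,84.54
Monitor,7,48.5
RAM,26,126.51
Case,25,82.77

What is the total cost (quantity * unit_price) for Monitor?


Row: Monitor
quantity = 7
unit_price = 48.5
total = 7 * 48.5 = 339.5

ANSWER: 339.5


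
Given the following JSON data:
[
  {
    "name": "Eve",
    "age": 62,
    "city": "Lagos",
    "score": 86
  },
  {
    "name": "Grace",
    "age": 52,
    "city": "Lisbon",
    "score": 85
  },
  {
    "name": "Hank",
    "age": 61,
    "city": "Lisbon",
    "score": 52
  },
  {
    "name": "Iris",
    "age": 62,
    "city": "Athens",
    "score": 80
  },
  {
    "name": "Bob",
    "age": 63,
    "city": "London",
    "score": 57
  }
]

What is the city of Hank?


Looking up record where name = Hank
Record index: 2
Field 'city' = Lisbon

ANSWER: Lisbon


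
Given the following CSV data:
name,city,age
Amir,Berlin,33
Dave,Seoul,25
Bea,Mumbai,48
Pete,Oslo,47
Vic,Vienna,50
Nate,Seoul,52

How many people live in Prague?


Scanning city column for 'Prague':
Total matches: 0

ANSWER: 0


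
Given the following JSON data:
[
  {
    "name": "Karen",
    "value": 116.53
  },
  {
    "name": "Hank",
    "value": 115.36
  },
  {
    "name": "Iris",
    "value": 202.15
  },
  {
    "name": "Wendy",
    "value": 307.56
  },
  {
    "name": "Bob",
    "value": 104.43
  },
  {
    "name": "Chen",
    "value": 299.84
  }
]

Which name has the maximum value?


Comparing values:
  Karen: 116.53
  Hank: 115.36
  Iris: 202.15
  Wendy: 307.56
  Bob: 104.43
  Chen: 299.84
Maximum: Wendy (307.56)

ANSWER: Wendy


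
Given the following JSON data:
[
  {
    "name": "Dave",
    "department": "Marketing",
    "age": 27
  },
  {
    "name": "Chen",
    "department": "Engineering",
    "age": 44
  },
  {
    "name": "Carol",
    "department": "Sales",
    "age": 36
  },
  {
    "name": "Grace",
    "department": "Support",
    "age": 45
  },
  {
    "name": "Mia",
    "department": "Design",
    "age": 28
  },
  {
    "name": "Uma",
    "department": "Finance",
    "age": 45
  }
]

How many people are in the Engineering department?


Scanning records for department = Engineering
  Record 1: Chen
Count: 1

ANSWER: 1


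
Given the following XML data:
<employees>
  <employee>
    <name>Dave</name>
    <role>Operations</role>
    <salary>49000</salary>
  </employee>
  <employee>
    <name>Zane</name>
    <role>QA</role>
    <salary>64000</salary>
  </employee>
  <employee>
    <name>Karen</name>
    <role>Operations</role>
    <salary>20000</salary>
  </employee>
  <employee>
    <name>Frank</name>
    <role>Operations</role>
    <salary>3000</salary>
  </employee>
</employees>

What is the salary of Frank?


Searching for <employee> with <name>Frank</name>
Found at position 4
<salary>3000</salary>

ANSWER: 3000


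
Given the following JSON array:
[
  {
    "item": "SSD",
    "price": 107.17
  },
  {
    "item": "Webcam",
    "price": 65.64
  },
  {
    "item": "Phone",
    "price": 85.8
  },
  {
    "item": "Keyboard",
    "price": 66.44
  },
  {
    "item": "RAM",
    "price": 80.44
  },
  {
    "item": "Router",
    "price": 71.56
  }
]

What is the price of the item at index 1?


Array index 1 -> Webcam
price = 65.64

ANSWER: 65.64


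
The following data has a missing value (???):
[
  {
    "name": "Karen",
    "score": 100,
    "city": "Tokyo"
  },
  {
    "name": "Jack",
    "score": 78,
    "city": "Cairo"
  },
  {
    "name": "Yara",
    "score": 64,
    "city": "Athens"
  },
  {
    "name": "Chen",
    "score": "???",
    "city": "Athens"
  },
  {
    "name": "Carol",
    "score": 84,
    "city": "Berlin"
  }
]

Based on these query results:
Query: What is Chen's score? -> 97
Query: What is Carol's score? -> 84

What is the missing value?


The missing value is Chen's score
From query: Chen's score = 97

ANSWER: 97


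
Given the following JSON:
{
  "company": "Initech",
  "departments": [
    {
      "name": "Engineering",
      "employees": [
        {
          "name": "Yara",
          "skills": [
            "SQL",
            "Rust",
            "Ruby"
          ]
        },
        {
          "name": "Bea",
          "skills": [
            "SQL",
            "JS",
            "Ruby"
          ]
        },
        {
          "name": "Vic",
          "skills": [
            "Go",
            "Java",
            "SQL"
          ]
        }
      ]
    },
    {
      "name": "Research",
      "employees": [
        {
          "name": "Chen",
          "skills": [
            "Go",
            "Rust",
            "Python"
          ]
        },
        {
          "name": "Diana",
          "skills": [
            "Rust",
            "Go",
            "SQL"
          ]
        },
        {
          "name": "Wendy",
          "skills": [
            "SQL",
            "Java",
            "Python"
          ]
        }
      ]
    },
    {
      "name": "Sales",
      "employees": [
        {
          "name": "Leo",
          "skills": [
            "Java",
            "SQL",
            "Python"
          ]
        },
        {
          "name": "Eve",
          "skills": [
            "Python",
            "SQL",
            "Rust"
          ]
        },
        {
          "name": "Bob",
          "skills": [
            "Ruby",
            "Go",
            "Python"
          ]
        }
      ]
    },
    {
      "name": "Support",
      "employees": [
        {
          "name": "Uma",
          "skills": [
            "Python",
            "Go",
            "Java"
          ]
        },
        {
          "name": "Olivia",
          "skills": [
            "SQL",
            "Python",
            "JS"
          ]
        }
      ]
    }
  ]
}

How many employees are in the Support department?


Path: departments[3].employees
Count: 2

ANSWER: 2


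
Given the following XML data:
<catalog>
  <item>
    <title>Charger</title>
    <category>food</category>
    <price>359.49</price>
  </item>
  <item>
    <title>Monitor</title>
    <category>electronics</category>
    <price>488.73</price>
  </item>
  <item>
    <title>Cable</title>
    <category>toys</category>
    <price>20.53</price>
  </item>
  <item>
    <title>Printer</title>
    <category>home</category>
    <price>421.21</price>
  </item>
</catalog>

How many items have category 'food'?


Scanning <item> elements for <category>food</category>:
  Item 1: Charger -> MATCH
Count: 1

ANSWER: 1


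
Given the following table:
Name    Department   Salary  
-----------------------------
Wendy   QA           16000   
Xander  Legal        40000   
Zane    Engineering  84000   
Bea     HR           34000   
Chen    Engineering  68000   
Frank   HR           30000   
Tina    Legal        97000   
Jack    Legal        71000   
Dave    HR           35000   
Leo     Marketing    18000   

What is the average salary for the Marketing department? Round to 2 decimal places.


Marketing department members:
  Leo: 18000
Sum = 18000
Count = 1
Average = 18000 / 1 = 18000.00

ANSWER: 18000.00


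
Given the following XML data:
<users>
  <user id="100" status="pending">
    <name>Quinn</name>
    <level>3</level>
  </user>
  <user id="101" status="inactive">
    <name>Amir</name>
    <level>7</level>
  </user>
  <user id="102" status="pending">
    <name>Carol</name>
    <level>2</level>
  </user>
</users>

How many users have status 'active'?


Counting users with status='active':
Count: 0

ANSWER: 0


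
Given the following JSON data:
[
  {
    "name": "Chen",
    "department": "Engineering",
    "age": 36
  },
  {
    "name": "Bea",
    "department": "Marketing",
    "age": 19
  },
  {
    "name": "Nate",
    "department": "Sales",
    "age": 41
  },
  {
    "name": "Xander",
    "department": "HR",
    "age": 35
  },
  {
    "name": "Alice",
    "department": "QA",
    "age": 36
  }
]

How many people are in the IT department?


Scanning records for department = IT
  No matches found
Count: 0

ANSWER: 0


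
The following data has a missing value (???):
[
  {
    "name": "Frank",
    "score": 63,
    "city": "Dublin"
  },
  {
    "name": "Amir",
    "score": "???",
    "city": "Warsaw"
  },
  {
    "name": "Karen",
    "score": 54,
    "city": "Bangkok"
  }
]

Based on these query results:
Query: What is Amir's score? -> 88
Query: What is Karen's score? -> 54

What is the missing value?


The missing value is Amir's score
From query: Amir's score = 88

ANSWER: 88


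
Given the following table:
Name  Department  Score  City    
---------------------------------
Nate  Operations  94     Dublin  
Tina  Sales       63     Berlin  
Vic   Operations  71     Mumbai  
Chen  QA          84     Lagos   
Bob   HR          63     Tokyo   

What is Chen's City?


Row 4: Chen
City = Lagos

ANSWER: Lagos


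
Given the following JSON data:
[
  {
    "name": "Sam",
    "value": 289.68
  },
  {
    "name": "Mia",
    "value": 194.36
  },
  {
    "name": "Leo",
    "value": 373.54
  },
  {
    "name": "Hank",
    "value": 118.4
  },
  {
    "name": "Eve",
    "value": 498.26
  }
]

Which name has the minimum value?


Comparing values:
  Sam: 289.68
  Mia: 194.36
  Leo: 373.54
  Hank: 118.4
  Eve: 498.26
Minimum: Hank (118.4)

ANSWER: Hank


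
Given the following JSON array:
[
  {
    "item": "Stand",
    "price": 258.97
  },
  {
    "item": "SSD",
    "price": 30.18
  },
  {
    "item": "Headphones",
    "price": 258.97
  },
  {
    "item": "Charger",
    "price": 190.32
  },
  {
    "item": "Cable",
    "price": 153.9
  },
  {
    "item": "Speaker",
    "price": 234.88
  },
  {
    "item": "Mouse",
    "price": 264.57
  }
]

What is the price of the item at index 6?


Array index 6 -> Mouse
price = 264.57

ANSWER: 264.57


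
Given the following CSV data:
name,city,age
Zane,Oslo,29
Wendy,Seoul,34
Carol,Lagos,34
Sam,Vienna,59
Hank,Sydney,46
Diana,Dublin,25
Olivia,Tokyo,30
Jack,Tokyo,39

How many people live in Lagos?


Scanning city column for 'Lagos':
  Row 3: Carol -> MATCH
Total matches: 1

ANSWER: 1


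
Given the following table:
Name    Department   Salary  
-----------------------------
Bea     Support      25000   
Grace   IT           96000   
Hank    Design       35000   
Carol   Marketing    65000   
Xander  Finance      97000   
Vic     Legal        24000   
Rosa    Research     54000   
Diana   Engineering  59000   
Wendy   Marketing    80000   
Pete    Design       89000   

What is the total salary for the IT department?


IT department members:
  Grace: 96000
Total = 96000 = 96000

ANSWER: 96000


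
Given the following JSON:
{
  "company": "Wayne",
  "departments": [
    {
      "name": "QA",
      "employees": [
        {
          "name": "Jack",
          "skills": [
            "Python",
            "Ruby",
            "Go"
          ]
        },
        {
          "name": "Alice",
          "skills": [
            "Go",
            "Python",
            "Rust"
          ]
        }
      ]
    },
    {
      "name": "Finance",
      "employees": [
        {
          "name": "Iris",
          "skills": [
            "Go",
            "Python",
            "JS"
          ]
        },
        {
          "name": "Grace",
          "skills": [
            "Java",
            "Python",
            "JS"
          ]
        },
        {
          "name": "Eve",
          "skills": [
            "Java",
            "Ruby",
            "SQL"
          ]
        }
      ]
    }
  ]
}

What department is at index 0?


Path: departments[0].name
Value: QA

ANSWER: QA


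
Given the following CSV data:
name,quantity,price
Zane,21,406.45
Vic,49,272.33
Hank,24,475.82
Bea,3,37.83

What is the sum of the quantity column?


Values in 'quantity' column:
  Row 1: 21
  Row 2: 49
  Row 3: 24
  Row 4: 3
Sum = 21 + 49 + 24 + 3 = 97

ANSWER: 97


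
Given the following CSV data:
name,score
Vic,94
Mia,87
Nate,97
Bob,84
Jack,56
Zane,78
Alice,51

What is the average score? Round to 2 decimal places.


Scores: 94, 87, 97, 84, 56, 78, 51
Sum = 547
Count = 7
Average = 547 / 7 = 78.14

ANSWER: 78.14


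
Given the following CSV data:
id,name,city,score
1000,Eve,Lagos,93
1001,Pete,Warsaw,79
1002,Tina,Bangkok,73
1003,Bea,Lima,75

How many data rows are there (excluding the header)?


Counting rows (excluding header):
Header: id,name,city,score
Data rows: 4

ANSWER: 4


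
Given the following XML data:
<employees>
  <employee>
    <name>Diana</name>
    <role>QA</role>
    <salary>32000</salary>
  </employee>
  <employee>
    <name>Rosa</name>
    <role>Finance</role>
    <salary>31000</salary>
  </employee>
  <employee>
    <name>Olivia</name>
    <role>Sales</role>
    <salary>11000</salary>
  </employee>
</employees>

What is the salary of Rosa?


Searching for <employee> with <name>Rosa</name>
Found at position 2
<salary>31000</salary>

ANSWER: 31000


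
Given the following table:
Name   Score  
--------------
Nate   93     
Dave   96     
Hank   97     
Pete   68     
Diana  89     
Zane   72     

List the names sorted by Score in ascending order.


Sorting by Score (ascending):
  Pete: 68
  Zane: 72
  Diana: 89
  Nate: 93
  Dave: 96
  Hank: 97


ANSWER: Pete, Zane, Diana, Nate, Dave, Hank


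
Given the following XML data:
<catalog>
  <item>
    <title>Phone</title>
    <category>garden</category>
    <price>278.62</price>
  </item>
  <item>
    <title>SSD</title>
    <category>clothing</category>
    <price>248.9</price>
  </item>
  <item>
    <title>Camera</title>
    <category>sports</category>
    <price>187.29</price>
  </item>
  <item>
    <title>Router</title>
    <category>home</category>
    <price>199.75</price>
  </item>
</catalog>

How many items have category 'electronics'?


Scanning <item> elements for <category>electronics</category>:
Count: 0

ANSWER: 0


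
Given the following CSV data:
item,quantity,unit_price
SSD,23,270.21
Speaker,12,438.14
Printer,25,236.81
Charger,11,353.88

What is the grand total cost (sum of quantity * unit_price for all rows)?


Computing row totals:
  SSD: 23 * 270.21 = 6214.83
  Speaker: 12 * 438.14 = 5257.68
  Printer: 25 * 236.81 = 5920.25
  Charger: 11 * 353.88 = 3892.68
Grand total = 6214.83 + 5257.68 + 5920.25 + 3892.68 = 21285.44

ANSWER: 21285.44
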